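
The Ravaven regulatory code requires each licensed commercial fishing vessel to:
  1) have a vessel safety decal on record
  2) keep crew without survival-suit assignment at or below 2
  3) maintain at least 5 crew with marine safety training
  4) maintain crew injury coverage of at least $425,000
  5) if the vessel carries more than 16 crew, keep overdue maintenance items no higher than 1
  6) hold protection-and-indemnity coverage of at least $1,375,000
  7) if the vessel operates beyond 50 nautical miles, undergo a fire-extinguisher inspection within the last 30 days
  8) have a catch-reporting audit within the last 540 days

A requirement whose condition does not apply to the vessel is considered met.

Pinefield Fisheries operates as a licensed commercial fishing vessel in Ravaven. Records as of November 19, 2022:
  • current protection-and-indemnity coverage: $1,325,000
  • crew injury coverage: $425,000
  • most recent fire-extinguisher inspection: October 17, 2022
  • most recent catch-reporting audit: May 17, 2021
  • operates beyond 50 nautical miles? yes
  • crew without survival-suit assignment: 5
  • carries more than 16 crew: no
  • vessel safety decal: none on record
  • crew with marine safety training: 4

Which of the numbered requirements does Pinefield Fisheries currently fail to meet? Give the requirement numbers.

1. vessel safety decal absent → not met
2. crew without survival-suit assignment 5 > 2 → not met
3. crew with marine safety training 4 < 5 → not met
4. crew injury coverage $425,000 ≥ $425,000 → met
5. condition 'carries more than 16 crew' does not hold → requirement n/a → met
6. protection-and-indemnity coverage $1,325,000 < $1,375,000 → not met
7. condition 'operates beyond 50 nautical miles' holds; fire-extinguisher inspection 33 days ago vs limit 30 → not met
8. catch-reporting audit 551 days ago vs limit 540 → not met
Not met: 1, 2, 3, 6, 7, 8

1, 2, 3, 6, 7, 8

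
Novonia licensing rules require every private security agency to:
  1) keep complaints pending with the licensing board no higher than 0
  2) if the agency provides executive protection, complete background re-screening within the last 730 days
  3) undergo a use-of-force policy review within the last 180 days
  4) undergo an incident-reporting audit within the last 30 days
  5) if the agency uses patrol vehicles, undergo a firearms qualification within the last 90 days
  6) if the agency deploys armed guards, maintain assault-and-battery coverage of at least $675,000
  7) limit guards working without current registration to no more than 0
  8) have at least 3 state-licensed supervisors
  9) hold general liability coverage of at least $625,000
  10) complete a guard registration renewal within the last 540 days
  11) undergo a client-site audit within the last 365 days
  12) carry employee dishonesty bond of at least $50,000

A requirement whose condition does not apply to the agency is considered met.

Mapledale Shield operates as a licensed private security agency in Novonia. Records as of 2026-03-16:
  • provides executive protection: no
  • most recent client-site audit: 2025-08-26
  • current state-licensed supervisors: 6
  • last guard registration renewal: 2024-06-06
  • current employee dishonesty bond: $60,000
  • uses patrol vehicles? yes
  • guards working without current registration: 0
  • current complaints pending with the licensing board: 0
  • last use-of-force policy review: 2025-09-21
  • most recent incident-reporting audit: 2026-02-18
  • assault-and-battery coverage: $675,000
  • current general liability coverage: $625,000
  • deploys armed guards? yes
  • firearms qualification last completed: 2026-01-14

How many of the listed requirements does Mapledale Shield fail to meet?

1

1. complaints pending with the licensing board 0 ≤ 0 → met
2. condition 'provides executive protection' does not hold → requirement n/a → met
3. use-of-force policy review 176 days ago vs limit 180 → met
4. incident-reporting audit 26 days ago vs limit 30 → met
5. condition 'uses patrol vehicles' holds; firearms qualification 61 days ago vs limit 90 → met
6. condition 'deploys armed guards' holds; assault-and-battery coverage $675,000 ≥ $675,000 → met
7. guards working without current registration 0 ≤ 0 → met
8. state-licensed supervisors 6 ≥ 3 → met
9. general liability coverage $625,000 ≥ $625,000 → met
10. guard registration renewal 648 days ago vs limit 540 → not met
11. client-site audit 202 days ago vs limit 365 → met
12. employee dishonesty bond $60,000 ≥ $50,000 → met
Not met: 1 of 12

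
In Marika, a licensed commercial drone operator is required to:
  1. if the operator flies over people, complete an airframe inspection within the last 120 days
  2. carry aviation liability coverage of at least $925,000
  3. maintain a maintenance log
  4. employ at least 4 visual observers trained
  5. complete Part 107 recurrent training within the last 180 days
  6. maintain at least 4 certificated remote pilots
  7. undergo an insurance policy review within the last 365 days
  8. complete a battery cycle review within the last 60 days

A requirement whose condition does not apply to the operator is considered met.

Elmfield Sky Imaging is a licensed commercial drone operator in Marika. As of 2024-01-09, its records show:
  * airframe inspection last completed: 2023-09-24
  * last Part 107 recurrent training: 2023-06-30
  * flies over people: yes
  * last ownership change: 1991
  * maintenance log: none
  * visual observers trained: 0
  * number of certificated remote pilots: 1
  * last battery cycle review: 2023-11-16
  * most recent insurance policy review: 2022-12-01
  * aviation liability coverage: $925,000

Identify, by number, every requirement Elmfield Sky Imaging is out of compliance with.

1. condition 'flies over people' holds; airframe inspection 107 days ago vs limit 120 → met
2. aviation liability coverage $925,000 ≥ $925,000 → met
3. maintenance log absent → not met
4. visual observers trained 0 < 4 → not met
5. Part 107 recurrent training 193 days ago vs limit 180 → not met
6. certificated remote pilots 1 < 4 → not met
7. insurance policy review 404 days ago vs limit 365 → not met
8. battery cycle review 54 days ago vs limit 60 → met
Not met: 3, 4, 5, 6, 7

3, 4, 5, 6, 7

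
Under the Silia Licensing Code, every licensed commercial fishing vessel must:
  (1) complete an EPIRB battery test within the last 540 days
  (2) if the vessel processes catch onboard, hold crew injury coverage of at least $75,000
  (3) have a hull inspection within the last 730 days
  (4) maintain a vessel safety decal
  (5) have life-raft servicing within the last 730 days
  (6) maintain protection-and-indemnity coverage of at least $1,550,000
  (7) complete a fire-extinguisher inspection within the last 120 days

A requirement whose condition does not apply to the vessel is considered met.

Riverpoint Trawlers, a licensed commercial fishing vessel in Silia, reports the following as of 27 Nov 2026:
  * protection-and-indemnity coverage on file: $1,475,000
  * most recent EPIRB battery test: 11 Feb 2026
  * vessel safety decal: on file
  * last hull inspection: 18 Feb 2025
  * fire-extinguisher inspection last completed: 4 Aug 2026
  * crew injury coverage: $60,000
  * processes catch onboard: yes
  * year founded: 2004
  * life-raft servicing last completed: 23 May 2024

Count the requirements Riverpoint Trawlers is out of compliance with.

1. EPIRB battery test 289 days ago vs limit 540 → met
2. condition 'processes catch onboard' holds; crew injury coverage $60,000 < $75,000 → not met
3. hull inspection 647 days ago vs limit 730 → met
4. vessel safety decal present → met
5. life-raft servicing 918 days ago vs limit 730 → not met
6. protection-and-indemnity coverage $1,475,000 < $1,550,000 → not met
7. fire-extinguisher inspection 115 days ago vs limit 120 → met
Not met: 3 of 7

3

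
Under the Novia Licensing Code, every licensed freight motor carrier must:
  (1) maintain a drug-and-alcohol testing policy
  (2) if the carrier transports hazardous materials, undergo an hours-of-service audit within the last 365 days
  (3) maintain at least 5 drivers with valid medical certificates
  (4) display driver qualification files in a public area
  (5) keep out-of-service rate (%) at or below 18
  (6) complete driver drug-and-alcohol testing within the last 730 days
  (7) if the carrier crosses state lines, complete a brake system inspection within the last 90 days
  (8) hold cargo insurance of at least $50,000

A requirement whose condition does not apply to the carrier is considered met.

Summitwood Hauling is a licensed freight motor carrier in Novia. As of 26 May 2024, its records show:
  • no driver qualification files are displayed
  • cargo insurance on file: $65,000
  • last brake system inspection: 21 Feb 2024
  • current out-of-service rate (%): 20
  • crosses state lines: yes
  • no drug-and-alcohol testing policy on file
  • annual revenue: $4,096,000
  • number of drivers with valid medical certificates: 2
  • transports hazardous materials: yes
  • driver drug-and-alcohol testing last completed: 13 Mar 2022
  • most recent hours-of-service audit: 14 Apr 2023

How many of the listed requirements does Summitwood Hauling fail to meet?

1. drug-and-alcohol testing policy absent → not met
2. condition 'transports hazardous materials' holds; hours-of-service audit 408 days ago vs limit 365 → not met
3. drivers with valid medical certificates 2 < 5 → not met
4. driver qualification files absent → not met
5. out-of-service rate (%) 20 > 18 → not met
6. driver drug-and-alcohol testing 805 days ago vs limit 730 → not met
7. condition 'crosses state lines' holds; brake system inspection 95 days ago vs limit 90 → not met
8. cargo insurance $65,000 ≥ $50,000 → met
Not met: 7 of 8

7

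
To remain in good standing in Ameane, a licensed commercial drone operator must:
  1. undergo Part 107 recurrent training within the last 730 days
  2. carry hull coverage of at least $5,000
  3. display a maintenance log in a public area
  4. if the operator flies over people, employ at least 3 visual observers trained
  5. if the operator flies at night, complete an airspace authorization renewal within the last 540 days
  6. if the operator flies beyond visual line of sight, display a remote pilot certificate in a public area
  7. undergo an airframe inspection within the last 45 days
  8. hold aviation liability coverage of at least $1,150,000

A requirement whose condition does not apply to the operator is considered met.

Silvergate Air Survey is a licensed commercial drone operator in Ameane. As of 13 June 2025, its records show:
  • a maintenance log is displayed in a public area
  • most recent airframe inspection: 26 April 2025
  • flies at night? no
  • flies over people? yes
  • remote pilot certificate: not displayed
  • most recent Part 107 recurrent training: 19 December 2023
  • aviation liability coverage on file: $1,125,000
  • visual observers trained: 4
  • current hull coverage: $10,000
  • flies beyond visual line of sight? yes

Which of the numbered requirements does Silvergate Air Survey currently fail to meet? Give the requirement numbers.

6, 7, 8

1. Part 107 recurrent training 542 days ago vs limit 730 → met
2. hull coverage $10,000 ≥ $5,000 → met
3. maintenance log present → met
4. condition 'flies over people' holds; visual observers trained 4 ≥ 3 → met
5. condition 'flies at night' does not hold → requirement n/a → met
6. condition 'flies beyond visual line of sight' holds; remote pilot certificate absent → not met
7. airframe inspection 48 days ago vs limit 45 → not met
8. aviation liability coverage $1,125,000 < $1,150,000 → not met
Not met: 6, 7, 8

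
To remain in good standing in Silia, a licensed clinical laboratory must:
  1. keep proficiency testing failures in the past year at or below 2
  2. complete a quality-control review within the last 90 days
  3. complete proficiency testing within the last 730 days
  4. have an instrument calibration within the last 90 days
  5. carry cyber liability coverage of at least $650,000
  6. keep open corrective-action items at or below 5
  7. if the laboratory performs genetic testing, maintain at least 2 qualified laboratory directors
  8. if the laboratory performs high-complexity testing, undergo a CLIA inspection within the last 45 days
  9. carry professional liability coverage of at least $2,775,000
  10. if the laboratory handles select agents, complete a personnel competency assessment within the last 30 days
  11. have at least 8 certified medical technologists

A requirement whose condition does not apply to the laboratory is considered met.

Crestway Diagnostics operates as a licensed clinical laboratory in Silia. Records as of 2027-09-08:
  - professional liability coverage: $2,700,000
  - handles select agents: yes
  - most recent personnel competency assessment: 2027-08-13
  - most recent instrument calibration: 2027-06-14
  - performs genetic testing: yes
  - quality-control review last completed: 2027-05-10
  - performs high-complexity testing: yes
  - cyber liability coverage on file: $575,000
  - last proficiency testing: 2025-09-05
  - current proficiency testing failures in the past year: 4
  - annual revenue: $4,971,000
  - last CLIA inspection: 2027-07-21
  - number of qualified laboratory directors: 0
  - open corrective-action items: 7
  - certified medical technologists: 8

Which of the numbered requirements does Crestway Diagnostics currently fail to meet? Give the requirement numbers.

1. proficiency testing failures in the past year 4 > 2 → not met
2. quality-control review 121 days ago vs limit 90 → not met
3. proficiency testing 733 days ago vs limit 730 → not met
4. instrument calibration 86 days ago vs limit 90 → met
5. cyber liability coverage $575,000 < $650,000 → not met
6. open corrective-action items 7 > 5 → not met
7. condition 'performs genetic testing' holds; qualified laboratory directors 0 < 2 → not met
8. condition 'performs high-complexity testing' holds; CLIA inspection 49 days ago vs limit 45 → not met
9. professional liability coverage $2,700,000 < $2,775,000 → not met
10. condition 'handles select agents' holds; personnel competency assessment 26 days ago vs limit 30 → met
11. certified medical technologists 8 ≥ 8 → met
Not met: 1, 2, 3, 5, 6, 7, 8, 9

1, 2, 3, 5, 6, 7, 8, 9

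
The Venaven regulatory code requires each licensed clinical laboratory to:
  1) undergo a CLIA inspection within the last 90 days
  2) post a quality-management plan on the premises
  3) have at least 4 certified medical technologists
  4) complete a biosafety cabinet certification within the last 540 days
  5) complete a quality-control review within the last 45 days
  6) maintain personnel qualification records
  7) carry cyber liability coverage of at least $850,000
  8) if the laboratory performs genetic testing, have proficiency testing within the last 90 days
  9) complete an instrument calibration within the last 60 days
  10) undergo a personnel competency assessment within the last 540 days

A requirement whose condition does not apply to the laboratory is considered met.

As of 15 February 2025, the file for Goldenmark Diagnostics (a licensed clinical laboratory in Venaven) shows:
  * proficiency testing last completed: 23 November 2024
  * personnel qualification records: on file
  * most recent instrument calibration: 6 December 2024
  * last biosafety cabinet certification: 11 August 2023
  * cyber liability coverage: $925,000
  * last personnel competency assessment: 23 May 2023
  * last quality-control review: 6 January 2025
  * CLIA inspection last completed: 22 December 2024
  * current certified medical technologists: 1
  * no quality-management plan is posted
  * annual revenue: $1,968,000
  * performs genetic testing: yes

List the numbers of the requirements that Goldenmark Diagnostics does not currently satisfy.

2, 3, 4, 9, 10

1. CLIA inspection 55 days ago vs limit 90 → met
2. quality-management plan absent → not met
3. certified medical technologists 1 < 4 → not met
4. biosafety cabinet certification 554 days ago vs limit 540 → not met
5. quality-control review 40 days ago vs limit 45 → met
6. personnel qualification records present → met
7. cyber liability coverage $925,000 ≥ $850,000 → met
8. condition 'performs genetic testing' holds; proficiency testing 84 days ago vs limit 90 → met
9. instrument calibration 71 days ago vs limit 60 → not met
10. personnel competency assessment 634 days ago vs limit 540 → not met
Not met: 2, 3, 4, 9, 10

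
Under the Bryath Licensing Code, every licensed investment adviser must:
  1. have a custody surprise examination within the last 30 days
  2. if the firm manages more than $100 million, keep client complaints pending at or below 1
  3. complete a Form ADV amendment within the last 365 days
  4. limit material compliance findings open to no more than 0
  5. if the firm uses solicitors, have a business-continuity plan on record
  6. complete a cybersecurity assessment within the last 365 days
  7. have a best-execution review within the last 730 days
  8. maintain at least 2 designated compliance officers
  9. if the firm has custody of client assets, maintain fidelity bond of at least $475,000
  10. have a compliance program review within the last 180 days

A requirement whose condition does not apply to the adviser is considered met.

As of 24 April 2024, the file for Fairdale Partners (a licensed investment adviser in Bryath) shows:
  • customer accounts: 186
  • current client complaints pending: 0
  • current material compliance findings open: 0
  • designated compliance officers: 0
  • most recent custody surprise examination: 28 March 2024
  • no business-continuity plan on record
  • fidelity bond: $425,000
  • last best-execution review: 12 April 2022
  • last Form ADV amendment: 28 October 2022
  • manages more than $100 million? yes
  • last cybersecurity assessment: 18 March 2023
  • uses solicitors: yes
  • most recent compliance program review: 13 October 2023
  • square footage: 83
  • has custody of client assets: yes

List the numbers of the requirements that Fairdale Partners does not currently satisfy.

1. custody surprise examination 27 days ago vs limit 30 → met
2. condition 'manages more than $100 million' holds; client complaints pending 0 ≤ 1 → met
3. Form ADV amendment 544 days ago vs limit 365 → not met
4. material compliance findings open 0 ≤ 0 → met
5. condition 'uses solicitors' holds; business-continuity plan absent → not met
6. cybersecurity assessment 403 days ago vs limit 365 → not met
7. best-execution review 743 days ago vs limit 730 → not met
8. designated compliance officers 0 < 2 → not met
9. condition 'has custody of client assets' holds; fidelity bond $425,000 < $475,000 → not met
10. compliance program review 194 days ago vs limit 180 → not met
Not met: 3, 5, 6, 7, 8, 9, 10

3, 5, 6, 7, 8, 9, 10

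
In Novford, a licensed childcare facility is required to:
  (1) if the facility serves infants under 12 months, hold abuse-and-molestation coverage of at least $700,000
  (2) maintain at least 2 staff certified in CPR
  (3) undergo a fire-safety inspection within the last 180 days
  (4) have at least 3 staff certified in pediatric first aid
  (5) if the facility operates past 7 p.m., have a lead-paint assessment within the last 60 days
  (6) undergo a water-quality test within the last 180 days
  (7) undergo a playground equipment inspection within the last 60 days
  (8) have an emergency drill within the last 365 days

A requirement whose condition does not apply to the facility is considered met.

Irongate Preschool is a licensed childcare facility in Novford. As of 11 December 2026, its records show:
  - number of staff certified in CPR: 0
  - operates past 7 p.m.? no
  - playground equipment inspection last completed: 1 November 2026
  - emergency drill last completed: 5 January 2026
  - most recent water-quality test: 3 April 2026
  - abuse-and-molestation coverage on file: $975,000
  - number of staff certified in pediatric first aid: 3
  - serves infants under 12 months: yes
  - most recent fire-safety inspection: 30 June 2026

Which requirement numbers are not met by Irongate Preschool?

2, 6

1. condition 'serves infants under 12 months' holds; abuse-and-molestation coverage $975,000 ≥ $700,000 → met
2. staff certified in CPR 0 < 2 → not met
3. fire-safety inspection 164 days ago vs limit 180 → met
4. staff certified in pediatric first aid 3 ≥ 3 → met
5. condition 'operates past 7 p.m.' does not hold → requirement n/a → met
6. water-quality test 252 days ago vs limit 180 → not met
7. playground equipment inspection 40 days ago vs limit 60 → met
8. emergency drill 340 days ago vs limit 365 → met
Not met: 2, 6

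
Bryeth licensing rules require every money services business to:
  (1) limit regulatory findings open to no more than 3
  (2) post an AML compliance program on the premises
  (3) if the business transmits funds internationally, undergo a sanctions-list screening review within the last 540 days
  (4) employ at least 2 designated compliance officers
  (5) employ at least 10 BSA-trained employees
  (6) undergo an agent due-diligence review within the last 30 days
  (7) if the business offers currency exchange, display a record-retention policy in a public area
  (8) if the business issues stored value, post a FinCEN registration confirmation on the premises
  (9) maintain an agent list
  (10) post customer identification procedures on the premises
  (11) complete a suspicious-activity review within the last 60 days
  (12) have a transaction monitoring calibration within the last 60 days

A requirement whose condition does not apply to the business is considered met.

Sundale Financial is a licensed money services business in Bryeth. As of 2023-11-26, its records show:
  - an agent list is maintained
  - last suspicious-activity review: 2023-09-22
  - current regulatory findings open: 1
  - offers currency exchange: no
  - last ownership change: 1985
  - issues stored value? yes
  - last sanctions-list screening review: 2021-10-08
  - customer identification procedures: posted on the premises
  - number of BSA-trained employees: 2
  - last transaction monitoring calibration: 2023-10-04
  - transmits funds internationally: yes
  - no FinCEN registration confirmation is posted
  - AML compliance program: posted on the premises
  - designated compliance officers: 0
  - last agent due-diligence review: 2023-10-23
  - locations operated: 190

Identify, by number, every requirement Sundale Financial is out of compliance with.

1. regulatory findings open 1 ≤ 3 → met
2. AML compliance program present → met
3. condition 'transmits funds internationally' holds; sanctions-list screening review 779 days ago vs limit 540 → not met
4. designated compliance officers 0 < 2 → not met
5. BSA-trained employees 2 < 10 → not met
6. agent due-diligence review 34 days ago vs limit 30 → not met
7. condition 'offers currency exchange' does not hold → requirement n/a → met
8. condition 'issues stored value' holds; FinCEN registration confirmation absent → not met
9. agent list present → met
10. customer identification procedures present → met
11. suspicious-activity review 65 days ago vs limit 60 → not met
12. transaction monitoring calibration 53 days ago vs limit 60 → met
Not met: 3, 4, 5, 6, 8, 11

3, 4, 5, 6, 8, 11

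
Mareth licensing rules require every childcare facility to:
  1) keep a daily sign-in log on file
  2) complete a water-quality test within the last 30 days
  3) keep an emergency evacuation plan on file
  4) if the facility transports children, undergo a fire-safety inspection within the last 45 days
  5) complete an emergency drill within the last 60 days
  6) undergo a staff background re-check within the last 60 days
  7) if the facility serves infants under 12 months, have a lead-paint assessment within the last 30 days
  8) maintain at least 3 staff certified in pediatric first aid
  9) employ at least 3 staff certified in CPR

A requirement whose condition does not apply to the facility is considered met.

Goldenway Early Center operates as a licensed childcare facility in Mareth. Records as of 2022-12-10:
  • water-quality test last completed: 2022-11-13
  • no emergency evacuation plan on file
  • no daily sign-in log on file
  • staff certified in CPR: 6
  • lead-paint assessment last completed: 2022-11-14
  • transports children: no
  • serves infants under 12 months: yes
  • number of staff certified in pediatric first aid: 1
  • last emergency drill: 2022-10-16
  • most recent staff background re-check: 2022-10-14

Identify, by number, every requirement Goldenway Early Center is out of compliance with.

1. daily sign-in log absent → not met
2. water-quality test 27 days ago vs limit 30 → met
3. emergency evacuation plan absent → not met
4. condition 'transports children' does not hold → requirement n/a → met
5. emergency drill 55 days ago vs limit 60 → met
6. staff background re-check 57 days ago vs limit 60 → met
7. condition 'serves infants under 12 months' holds; lead-paint assessment 26 days ago vs limit 30 → met
8. staff certified in pediatric first aid 1 < 3 → not met
9. staff certified in CPR 6 ≥ 3 → met
Not met: 1, 3, 8

1, 3, 8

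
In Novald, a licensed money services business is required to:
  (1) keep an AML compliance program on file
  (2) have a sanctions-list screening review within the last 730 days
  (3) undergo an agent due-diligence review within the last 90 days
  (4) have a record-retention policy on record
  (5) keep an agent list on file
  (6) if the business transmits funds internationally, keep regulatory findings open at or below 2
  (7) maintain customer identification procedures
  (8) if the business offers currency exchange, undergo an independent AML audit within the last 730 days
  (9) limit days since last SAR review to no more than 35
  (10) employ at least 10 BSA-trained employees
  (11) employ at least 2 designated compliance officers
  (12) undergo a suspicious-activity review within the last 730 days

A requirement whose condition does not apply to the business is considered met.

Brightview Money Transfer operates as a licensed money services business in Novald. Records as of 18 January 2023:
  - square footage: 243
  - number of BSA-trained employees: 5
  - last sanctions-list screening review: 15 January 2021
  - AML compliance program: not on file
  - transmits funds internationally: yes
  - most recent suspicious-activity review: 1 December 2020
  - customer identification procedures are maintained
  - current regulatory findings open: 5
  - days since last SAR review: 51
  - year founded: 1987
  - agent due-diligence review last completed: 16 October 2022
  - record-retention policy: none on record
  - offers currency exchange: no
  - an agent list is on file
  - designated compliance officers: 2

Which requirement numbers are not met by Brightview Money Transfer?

1. AML compliance program absent → not met
2. sanctions-list screening review 733 days ago vs limit 730 → not met
3. agent due-diligence review 94 days ago vs limit 90 → not met
4. record-retention policy absent → not met
5. agent list present → met
6. condition 'transmits funds internationally' holds; regulatory findings open 5 > 2 → not met
7. customer identification procedures present → met
8. condition 'offers currency exchange' does not hold → requirement n/a → met
9. days since last SAR review 51 > 35 → not met
10. BSA-trained employees 5 < 10 → not met
11. designated compliance officers 2 ≥ 2 → met
12. suspicious-activity review 778 days ago vs limit 730 → not met
Not met: 1, 2, 3, 4, 6, 9, 10, 12

1, 2, 3, 4, 6, 9, 10, 12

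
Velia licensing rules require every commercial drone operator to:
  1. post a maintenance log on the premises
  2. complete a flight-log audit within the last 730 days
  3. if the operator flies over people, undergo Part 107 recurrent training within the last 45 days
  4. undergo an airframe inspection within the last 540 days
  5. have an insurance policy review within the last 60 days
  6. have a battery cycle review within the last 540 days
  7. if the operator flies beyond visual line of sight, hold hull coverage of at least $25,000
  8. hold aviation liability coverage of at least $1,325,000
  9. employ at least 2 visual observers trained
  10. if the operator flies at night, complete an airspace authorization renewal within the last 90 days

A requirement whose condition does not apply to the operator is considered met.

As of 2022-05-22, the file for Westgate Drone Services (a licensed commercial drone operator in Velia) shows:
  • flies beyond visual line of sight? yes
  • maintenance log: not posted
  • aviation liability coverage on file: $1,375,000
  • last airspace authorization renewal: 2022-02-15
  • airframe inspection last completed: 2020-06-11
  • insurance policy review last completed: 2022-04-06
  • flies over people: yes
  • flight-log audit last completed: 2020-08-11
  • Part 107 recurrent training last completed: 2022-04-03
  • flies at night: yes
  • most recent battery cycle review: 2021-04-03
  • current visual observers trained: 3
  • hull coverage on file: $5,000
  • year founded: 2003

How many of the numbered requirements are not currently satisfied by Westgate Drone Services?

5

1. maintenance log absent → not met
2. flight-log audit 649 days ago vs limit 730 → met
3. condition 'flies over people' holds; Part 107 recurrent training 49 days ago vs limit 45 → not met
4. airframe inspection 710 days ago vs limit 540 → not met
5. insurance policy review 46 days ago vs limit 60 → met
6. battery cycle review 414 days ago vs limit 540 → met
7. condition 'flies beyond visual line of sight' holds; hull coverage $5,000 < $25,000 → not met
8. aviation liability coverage $1,375,000 ≥ $1,325,000 → met
9. visual observers trained 3 ≥ 2 → met
10. condition 'flies at night' holds; airspace authorization renewal 96 days ago vs limit 90 → not met
Not met: 5 of 10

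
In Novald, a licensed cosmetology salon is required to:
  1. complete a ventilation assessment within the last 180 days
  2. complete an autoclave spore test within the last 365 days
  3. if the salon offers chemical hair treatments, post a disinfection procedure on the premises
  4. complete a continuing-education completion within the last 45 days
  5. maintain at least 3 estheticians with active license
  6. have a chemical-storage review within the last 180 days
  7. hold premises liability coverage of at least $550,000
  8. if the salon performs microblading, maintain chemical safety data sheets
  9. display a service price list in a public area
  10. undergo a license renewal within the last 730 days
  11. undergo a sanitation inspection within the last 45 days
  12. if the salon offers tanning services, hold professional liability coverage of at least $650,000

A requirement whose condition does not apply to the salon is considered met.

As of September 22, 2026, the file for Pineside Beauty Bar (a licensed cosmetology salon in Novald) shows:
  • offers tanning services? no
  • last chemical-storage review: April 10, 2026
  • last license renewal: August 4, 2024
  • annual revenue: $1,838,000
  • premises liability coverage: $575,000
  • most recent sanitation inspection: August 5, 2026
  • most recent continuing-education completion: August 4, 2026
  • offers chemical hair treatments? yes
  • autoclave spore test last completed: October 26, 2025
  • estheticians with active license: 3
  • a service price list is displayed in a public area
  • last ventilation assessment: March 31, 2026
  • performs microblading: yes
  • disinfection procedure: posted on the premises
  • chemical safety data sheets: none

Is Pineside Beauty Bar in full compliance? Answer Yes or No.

1. ventilation assessment 175 days ago vs limit 180 → met
2. autoclave spore test 331 days ago vs limit 365 → met
3. condition 'offers chemical hair treatments' holds; disinfection procedure present → met
4. continuing-education completion 49 days ago vs limit 45 → not met
5. estheticians with active license 3 ≥ 3 → met
6. chemical-storage review 165 days ago vs limit 180 → met
7. premises liability coverage $575,000 ≥ $550,000 → met
8. condition 'performs microblading' holds; chemical safety data sheets absent → not met
9. service price list present → met
10. license renewal 779 days ago vs limit 730 → not met
11. sanitation inspection 48 days ago vs limit 45 → not met
12. condition 'offers tanning services' does not hold → requirement n/a → met
Not met: 4, 8, 10, 11

No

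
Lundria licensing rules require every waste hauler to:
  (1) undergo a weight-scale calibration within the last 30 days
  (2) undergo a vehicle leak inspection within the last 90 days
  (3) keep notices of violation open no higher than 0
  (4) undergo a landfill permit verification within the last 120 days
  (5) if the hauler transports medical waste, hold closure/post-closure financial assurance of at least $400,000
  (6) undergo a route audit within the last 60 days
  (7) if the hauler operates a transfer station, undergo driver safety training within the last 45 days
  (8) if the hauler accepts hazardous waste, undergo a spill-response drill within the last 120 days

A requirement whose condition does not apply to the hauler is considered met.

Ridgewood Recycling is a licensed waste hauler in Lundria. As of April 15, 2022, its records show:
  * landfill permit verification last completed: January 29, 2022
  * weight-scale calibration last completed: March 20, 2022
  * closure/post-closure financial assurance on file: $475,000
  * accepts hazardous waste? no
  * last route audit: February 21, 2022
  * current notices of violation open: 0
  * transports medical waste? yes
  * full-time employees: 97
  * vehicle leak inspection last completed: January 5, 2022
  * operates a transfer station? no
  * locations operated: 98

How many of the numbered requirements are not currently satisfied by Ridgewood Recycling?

1

1. weight-scale calibration 26 days ago vs limit 30 → met
2. vehicle leak inspection 100 days ago vs limit 90 → not met
3. notices of violation open 0 ≤ 0 → met
4. landfill permit verification 76 days ago vs limit 120 → met
5. condition 'transports medical waste' holds; closure/post-closure financial assurance $475,000 ≥ $400,000 → met
6. route audit 53 days ago vs limit 60 → met
7. condition 'operates a transfer station' does not hold → requirement n/a → met
8. condition 'accepts hazardous waste' does not hold → requirement n/a → met
Not met: 1 of 8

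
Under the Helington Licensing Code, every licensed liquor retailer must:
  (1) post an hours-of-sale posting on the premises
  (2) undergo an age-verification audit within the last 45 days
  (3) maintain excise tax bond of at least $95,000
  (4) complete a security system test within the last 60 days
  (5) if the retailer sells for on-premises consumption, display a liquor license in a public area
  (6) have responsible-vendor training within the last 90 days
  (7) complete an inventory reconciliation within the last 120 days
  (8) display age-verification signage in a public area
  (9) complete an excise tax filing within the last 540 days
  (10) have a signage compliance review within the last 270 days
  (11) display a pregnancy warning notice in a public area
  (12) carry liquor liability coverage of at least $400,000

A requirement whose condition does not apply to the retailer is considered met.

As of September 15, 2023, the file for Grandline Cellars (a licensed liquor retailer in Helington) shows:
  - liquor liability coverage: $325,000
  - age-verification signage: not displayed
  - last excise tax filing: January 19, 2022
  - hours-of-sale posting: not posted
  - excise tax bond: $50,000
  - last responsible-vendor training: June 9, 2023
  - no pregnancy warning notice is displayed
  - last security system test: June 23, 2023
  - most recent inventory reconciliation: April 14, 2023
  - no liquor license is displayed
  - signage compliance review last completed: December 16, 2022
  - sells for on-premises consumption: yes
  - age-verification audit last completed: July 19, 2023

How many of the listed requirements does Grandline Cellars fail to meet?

1. hours-of-sale posting absent → not met
2. age-verification audit 58 days ago vs limit 45 → not met
3. excise tax bond $50,000 < $95,000 → not met
4. security system test 84 days ago vs limit 60 → not met
5. condition 'sells for on-premises consumption' holds; liquor license absent → not met
6. responsible-vendor training 98 days ago vs limit 90 → not met
7. inventory reconciliation 154 days ago vs limit 120 → not met
8. age-verification signage absent → not met
9. excise tax filing 604 days ago vs limit 540 → not met
10. signage compliance review 273 days ago vs limit 270 → not met
11. pregnancy warning notice absent → not met
12. liquor liability coverage $325,000 < $400,000 → not met
Not met: 12 of 12

12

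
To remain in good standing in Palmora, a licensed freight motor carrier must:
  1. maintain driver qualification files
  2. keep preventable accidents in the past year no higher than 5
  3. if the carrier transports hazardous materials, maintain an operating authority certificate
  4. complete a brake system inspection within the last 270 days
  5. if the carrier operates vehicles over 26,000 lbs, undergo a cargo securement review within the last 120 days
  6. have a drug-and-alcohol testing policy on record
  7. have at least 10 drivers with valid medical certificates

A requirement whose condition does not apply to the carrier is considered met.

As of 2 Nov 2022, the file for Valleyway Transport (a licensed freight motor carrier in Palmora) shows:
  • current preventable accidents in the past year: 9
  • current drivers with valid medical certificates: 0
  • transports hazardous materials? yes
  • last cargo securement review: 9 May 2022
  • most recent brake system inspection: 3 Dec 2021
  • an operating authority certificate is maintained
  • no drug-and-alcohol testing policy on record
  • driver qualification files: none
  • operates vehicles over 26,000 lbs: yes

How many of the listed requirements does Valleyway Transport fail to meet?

6

1. driver qualification files absent → not met
2. preventable accidents in the past year 9 > 5 → not met
3. condition 'transports hazardous materials' holds; operating authority certificate present → met
4. brake system inspection 334 days ago vs limit 270 → not met
5. condition 'operates vehicles over 26,000 lbs' holds; cargo securement review 177 days ago vs limit 120 → not met
6. drug-and-alcohol testing policy absent → not met
7. drivers with valid medical certificates 0 < 10 → not met
Not met: 6 of 7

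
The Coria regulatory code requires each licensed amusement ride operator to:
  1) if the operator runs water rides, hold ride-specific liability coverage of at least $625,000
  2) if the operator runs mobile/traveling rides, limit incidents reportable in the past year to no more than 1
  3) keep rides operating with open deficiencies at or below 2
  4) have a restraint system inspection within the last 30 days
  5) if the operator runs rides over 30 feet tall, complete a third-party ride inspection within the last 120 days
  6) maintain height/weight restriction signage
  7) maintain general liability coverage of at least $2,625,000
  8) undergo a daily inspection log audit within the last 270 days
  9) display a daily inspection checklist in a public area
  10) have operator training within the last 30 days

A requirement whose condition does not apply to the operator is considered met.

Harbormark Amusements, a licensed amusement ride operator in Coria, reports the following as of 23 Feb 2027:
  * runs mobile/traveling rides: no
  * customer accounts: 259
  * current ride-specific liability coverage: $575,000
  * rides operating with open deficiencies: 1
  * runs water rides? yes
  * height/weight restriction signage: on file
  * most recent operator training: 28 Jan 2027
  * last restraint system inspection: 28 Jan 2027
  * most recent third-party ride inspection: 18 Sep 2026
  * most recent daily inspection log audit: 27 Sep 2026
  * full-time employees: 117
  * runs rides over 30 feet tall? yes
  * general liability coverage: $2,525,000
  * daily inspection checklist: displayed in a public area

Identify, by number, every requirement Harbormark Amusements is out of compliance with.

1. condition 'runs water rides' holds; ride-specific liability coverage $575,000 < $625,000 → not met
2. condition 'runs mobile/traveling rides' does not hold → requirement n/a → met
3. rides operating with open deficiencies 1 ≤ 2 → met
4. restraint system inspection 26 days ago vs limit 30 → met
5. condition 'runs rides over 30 feet tall' holds; third-party ride inspection 158 days ago vs limit 120 → not met
6. height/weight restriction signage present → met
7. general liability coverage $2,525,000 < $2,625,000 → not met
8. daily inspection log audit 149 days ago vs limit 270 → met
9. daily inspection checklist present → met
10. operator training 26 days ago vs limit 30 → met
Not met: 1, 5, 7

1, 5, 7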